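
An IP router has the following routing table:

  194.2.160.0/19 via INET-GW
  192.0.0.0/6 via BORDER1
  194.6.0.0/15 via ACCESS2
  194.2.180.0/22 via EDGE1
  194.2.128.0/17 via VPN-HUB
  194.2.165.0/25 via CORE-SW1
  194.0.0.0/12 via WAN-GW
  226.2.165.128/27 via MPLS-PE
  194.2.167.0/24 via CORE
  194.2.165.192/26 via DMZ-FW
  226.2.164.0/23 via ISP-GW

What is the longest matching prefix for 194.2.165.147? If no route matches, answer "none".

Entries matching 194.2.165.147:
  192.0.0.0/6 (192.0.0.0 - 195.255.255.255)
  194.0.0.0/12 (194.0.0.0 - 194.15.255.255)
  194.2.128.0/17 (194.2.128.0 - 194.2.255.255)
  194.2.160.0/19 (194.2.160.0 - 194.2.191.255)
Most specific is 194.2.160.0/19.

194.2.160.0/19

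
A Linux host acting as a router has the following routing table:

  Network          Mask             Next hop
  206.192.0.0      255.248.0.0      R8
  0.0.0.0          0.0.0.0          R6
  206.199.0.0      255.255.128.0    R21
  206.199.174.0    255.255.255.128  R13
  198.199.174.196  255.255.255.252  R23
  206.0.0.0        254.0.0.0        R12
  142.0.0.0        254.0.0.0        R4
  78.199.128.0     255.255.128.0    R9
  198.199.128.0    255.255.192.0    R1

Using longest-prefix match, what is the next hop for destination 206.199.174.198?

Routes whose prefix contains 206.199.174.198:
  0.0.0.0/0 (default, matches everything) -> R6
  206.0.0.0/7 (206.0.0.0 - 207.255.255.255) -> R12
  206.192.0.0/13 (206.192.0.0 - 206.199.255.255) -> R8
More-specific entries that do NOT match:
  198.199.174.196/30 (198.199.174.196 - 198.199.174.199) does not contain 206.199.174.198
  206.199.174.0/25 (206.199.174.0 - 206.199.174.127) does not contain 206.199.174.198
  198.199.128.0/18 (198.199.128.0 - 198.199.191.255) does not contain 206.199.174.198
  206.199.0.0/17 (206.199.0.0 - 206.199.127.255) does not contain 206.199.174.198
  78.199.128.0/17 (78.199.128.0 - 78.199.255.255) does not contain 206.199.174.198
Longest matching prefix is /13 -> next hop R8.

R8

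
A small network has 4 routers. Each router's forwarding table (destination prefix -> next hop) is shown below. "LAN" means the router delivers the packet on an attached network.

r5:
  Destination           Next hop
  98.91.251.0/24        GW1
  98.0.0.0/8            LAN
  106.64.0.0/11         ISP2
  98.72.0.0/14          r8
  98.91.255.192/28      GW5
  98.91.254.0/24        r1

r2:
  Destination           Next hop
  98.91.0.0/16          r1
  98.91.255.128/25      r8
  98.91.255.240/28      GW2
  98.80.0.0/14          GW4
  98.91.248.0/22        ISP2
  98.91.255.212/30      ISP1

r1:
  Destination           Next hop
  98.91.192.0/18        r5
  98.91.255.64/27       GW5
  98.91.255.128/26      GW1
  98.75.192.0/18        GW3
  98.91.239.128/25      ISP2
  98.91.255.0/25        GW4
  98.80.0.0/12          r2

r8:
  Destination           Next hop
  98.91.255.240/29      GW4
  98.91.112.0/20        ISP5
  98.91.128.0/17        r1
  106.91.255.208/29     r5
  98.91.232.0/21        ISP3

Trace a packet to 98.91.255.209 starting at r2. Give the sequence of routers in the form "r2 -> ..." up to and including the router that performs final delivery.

At r2: longest match for 98.91.255.209 is 98.91.255.128/25 -> r8
At r8: longest match for 98.91.255.209 is 98.91.128.0/17 -> r1
At r1: longest match for 98.91.255.209 is 98.91.192.0/18 -> r5
At r5: longest match for 98.91.255.209 is 98.0.0.0/8 -> LAN

r2 -> r8 -> r1 -> r5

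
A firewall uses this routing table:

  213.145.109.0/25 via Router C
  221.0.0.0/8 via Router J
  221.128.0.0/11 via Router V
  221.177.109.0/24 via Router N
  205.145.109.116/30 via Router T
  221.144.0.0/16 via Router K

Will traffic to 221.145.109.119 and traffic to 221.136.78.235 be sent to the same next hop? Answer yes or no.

221.145.109.119: longest match 221.128.0.0/11 -> Router V
221.136.78.235: longest match 221.128.0.0/11 -> Router V

yes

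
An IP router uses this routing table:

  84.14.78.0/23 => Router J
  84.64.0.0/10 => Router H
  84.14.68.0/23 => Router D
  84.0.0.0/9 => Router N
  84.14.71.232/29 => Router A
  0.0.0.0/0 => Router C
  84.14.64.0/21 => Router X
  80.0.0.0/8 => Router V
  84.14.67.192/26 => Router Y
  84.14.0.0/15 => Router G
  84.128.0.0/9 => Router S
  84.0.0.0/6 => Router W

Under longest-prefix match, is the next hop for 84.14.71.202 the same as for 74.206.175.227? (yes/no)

no

84.14.71.202: longest match 84.14.64.0/21 -> Router X
74.206.175.227: longest match 0.0.0.0/0 -> Router C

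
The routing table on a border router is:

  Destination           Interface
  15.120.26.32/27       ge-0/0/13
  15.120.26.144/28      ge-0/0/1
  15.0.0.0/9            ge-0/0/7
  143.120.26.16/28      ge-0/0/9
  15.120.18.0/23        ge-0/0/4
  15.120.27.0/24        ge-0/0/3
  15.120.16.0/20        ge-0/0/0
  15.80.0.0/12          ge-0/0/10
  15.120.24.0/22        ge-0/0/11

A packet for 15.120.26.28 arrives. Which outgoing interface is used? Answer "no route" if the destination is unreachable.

ge-0/0/11

Routes whose prefix contains 15.120.26.28:
  15.0.0.0/9 (15.0.0.0 - 15.127.255.255) -> ge-0/0/7
  15.120.16.0/20 (15.120.16.0 - 15.120.31.255) -> ge-0/0/0
  15.120.24.0/22 (15.120.24.0 - 15.120.27.255) -> ge-0/0/11
More-specific entries that do NOT match:
  15.120.26.144/28 (15.120.26.144 - 15.120.26.159) does not contain 15.120.26.28
  143.120.26.16/28 (143.120.26.16 - 143.120.26.31) does not contain 15.120.26.28
  15.120.26.32/27 (15.120.26.32 - 15.120.26.63) does not contain 15.120.26.28
  15.120.27.0/24 (15.120.27.0 - 15.120.27.255) does not contain 15.120.26.28
  15.120.18.0/23 (15.120.18.0 - 15.120.19.255) does not contain 15.120.26.28
Longest matching prefix is /22 -> interface ge-0/0/11.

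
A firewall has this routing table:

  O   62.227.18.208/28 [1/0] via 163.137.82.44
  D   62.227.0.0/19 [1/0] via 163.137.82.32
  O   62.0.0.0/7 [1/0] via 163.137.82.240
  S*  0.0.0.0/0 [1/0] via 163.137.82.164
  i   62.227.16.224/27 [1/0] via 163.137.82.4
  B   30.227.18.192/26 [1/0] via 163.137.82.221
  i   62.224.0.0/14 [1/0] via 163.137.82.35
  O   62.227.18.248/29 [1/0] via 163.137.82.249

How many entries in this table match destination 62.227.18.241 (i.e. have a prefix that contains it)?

4

Prefixes containing 62.227.18.241:
  0.0.0.0/0 (default, matches everything)
  62.0.0.0/7 (62.0.0.0 - 63.255.255.255)
  62.224.0.0/14 (62.224.0.0 - 62.227.255.255)
  62.227.0.0/19 (62.227.0.0 - 62.227.31.255)
Total matching entries: 4.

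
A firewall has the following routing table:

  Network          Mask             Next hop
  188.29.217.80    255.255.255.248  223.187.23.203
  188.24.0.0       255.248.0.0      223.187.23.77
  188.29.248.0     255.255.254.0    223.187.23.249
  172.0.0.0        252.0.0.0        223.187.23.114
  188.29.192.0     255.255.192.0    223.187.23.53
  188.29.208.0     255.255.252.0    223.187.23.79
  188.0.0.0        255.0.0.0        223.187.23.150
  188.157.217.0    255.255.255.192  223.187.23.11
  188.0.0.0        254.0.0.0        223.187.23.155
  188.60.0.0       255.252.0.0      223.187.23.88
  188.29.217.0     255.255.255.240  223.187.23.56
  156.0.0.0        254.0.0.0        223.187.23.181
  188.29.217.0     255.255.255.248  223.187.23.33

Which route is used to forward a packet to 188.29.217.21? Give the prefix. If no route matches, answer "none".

188.29.192.0/18

Entries matching 188.29.217.21:
  188.0.0.0/7 (188.0.0.0 - 189.255.255.255)
  188.0.0.0/8 (188.0.0.0 - 188.255.255.255)
  188.24.0.0/13 (188.24.0.0 - 188.31.255.255)
  188.29.192.0/18 (188.29.192.0 - 188.29.255.255)
Most specific is 188.29.192.0/18.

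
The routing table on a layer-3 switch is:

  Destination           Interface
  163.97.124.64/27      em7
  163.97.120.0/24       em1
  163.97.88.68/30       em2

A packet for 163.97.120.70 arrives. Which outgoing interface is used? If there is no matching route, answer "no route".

Routes whose prefix contains 163.97.120.70:
  163.97.120.0/24 (163.97.120.0 - 163.97.120.255) -> em1
More-specific entries that do NOT match:
  163.97.88.68/30 (163.97.88.68 - 163.97.88.71) does not contain 163.97.120.70
  163.97.124.64/27 (163.97.124.64 - 163.97.124.95) does not contain 163.97.120.70
Longest matching prefix is /24 -> interface em1.

em1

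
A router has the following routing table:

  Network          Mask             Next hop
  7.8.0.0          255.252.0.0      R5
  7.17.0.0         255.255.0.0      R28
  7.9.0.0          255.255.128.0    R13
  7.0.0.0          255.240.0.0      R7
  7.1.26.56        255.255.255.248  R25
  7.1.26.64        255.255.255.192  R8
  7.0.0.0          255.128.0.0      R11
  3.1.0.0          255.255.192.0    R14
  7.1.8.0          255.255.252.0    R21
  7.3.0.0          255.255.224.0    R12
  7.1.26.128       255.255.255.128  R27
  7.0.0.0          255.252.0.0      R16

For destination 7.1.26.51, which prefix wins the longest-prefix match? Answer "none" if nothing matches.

7.0.0.0/14

Entries matching 7.1.26.51:
  7.0.0.0/9 (7.0.0.0 - 7.127.255.255)
  7.0.0.0/12 (7.0.0.0 - 7.15.255.255)
  7.0.0.0/14 (7.0.0.0 - 7.3.255.255)
Most specific is 7.0.0.0/14.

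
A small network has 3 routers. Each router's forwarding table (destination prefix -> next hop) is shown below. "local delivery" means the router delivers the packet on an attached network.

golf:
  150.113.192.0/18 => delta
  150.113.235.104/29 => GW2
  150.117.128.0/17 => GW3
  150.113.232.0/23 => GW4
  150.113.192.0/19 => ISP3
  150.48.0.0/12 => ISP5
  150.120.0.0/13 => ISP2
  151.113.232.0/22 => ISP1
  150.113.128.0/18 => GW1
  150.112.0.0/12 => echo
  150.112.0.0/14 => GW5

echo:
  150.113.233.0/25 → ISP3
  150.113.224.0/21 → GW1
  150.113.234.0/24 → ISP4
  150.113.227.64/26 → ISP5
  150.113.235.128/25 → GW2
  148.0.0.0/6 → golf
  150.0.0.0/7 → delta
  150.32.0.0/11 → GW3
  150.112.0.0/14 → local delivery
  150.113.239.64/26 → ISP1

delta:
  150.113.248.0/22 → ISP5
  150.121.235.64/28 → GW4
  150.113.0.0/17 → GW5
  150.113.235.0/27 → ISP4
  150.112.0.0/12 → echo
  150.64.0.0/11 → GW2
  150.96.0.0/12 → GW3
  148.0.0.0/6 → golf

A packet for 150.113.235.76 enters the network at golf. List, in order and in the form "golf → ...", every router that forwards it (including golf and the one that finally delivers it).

golf → delta → echo

At golf: longest match for 150.113.235.76 is 150.113.192.0/18 -> delta
At delta: longest match for 150.113.235.76 is 150.112.0.0/12 -> echo
At echo: longest match for 150.113.235.76 is 150.112.0.0/14 -> local delivery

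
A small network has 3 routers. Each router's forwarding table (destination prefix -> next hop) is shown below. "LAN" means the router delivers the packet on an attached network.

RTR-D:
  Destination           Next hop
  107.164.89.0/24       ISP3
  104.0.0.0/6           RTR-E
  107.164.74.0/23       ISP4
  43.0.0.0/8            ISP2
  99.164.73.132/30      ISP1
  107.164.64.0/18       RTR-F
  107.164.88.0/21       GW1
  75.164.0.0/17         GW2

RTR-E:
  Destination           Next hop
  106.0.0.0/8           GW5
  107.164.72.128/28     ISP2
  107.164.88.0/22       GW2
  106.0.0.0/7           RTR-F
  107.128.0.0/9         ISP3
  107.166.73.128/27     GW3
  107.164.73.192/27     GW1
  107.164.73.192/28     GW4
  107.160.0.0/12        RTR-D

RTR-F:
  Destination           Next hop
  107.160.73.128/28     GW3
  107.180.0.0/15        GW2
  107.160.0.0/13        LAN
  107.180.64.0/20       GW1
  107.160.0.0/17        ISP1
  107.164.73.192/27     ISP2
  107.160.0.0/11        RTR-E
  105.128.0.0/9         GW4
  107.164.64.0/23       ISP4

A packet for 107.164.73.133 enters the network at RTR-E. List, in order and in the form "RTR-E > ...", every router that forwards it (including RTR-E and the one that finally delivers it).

At RTR-E: longest match for 107.164.73.133 is 107.160.0.0/12 -> RTR-D
At RTR-D: longest match for 107.164.73.133 is 107.164.64.0/18 -> RTR-F
At RTR-F: longest match for 107.164.73.133 is 107.160.0.0/13 -> LAN

RTR-E > RTR-D > RTR-F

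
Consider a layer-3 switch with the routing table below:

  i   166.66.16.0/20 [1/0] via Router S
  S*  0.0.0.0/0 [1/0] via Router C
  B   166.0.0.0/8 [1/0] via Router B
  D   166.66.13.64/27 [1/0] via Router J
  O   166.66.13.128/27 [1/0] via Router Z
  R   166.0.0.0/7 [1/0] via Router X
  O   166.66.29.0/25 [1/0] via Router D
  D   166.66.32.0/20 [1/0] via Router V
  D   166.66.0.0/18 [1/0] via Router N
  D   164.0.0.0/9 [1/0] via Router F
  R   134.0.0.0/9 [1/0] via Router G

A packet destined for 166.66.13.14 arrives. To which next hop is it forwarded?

Routes whose prefix contains 166.66.13.14:
  0.0.0.0/0 (default, matches everything) -> Router C
  166.0.0.0/7 (166.0.0.0 - 167.255.255.255) -> Router X
  166.0.0.0/8 (166.0.0.0 - 166.255.255.255) -> Router B
  166.66.0.0/18 (166.66.0.0 - 166.66.63.255) -> Router N
More-specific entries that do NOT match:
  166.66.13.64/27 (166.66.13.64 - 166.66.13.95) does not contain 166.66.13.14
  166.66.13.128/27 (166.66.13.128 - 166.66.13.159) does not contain 166.66.13.14
  166.66.29.0/25 (166.66.29.0 - 166.66.29.127) does not contain 166.66.13.14
  166.66.16.0/20 (166.66.16.0 - 166.66.31.255) does not contain 166.66.13.14
  166.66.32.0/20 (166.66.32.0 - 166.66.47.255) does not contain 166.66.13.14
Longest matching prefix is /18 -> next hop Router N.

Router N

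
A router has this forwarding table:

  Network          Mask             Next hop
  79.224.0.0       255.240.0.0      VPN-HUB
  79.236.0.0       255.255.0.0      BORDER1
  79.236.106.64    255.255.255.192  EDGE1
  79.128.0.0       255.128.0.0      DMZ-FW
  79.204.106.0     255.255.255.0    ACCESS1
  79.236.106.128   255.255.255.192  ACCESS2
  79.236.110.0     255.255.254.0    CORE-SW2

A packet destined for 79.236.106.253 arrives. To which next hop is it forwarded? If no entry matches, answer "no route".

BORDER1

Routes whose prefix contains 79.236.106.253:
  79.128.0.0/9 (79.128.0.0 - 79.255.255.255) -> DMZ-FW
  79.224.0.0/12 (79.224.0.0 - 79.239.255.255) -> VPN-HUB
  79.236.0.0/16 (79.236.0.0 - 79.236.255.255) -> BORDER1
More-specific entries that do NOT match:
  79.236.106.64/26 (79.236.106.64 - 79.236.106.127) does not contain 79.236.106.253
  79.236.106.128/26 (79.236.106.128 - 79.236.106.191) does not contain 79.236.106.253
  79.204.106.0/24 (79.204.106.0 - 79.204.106.255) does not contain 79.236.106.253
  79.236.110.0/23 (79.236.110.0 - 79.236.111.255) does not contain 79.236.106.253
Longest matching prefix is /16 -> next hop BORDER1.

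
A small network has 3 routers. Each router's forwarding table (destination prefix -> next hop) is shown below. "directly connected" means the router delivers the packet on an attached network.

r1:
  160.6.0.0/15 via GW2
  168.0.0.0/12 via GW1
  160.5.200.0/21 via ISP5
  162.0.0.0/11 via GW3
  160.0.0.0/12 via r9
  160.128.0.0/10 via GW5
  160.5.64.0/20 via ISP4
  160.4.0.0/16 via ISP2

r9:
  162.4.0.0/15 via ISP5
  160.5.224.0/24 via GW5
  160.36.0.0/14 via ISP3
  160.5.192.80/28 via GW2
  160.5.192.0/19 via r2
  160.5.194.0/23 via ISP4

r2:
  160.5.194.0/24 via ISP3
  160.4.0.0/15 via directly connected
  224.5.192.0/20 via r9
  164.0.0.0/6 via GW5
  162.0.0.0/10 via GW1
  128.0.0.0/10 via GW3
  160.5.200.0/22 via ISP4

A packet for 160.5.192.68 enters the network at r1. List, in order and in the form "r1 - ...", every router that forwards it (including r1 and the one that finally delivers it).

r1 - r9 - r2

At r1: longest match for 160.5.192.68 is 160.0.0.0/12 -> r9
At r9: longest match for 160.5.192.68 is 160.5.192.0/19 -> r2
At r2: longest match for 160.5.192.68 is 160.4.0.0/15 -> directly connected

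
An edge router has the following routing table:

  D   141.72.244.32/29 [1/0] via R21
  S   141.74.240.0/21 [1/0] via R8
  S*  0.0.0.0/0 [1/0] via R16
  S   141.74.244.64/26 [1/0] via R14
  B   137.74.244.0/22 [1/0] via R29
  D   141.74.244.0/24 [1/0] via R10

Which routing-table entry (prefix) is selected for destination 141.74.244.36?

Entries matching 141.74.244.36:
  0.0.0.0/0 (default, matches everything)
  141.74.240.0/21 (141.74.240.0 - 141.74.247.255)
  141.74.244.0/24 (141.74.244.0 - 141.74.244.255)
Most specific is 141.74.244.0/24.

141.74.244.0/24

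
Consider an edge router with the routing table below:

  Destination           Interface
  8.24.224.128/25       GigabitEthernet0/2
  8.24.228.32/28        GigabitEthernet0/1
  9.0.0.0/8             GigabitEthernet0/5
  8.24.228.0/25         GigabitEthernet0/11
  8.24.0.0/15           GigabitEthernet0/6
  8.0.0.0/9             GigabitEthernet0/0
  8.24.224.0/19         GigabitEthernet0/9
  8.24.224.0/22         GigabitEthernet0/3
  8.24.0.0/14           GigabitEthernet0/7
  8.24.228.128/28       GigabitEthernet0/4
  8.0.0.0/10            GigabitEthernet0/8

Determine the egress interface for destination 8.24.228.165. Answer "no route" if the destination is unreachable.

GigabitEthernet0/9

Routes whose prefix contains 8.24.228.165:
  8.0.0.0/9 (8.0.0.0 - 8.127.255.255) -> GigabitEthernet0/0
  8.0.0.0/10 (8.0.0.0 - 8.63.255.255) -> GigabitEthernet0/8
  8.24.0.0/14 (8.24.0.0 - 8.27.255.255) -> GigabitEthernet0/7
  8.24.0.0/15 (8.24.0.0 - 8.25.255.255) -> GigabitEthernet0/6
  8.24.224.0/19 (8.24.224.0 - 8.24.255.255) -> GigabitEthernet0/9
More-specific entries that do NOT match:
  8.24.228.32/28 (8.24.228.32 - 8.24.228.47) does not contain 8.24.228.165
  8.24.228.128/28 (8.24.228.128 - 8.24.228.143) does not contain 8.24.228.165
  8.24.224.128/25 (8.24.224.128 - 8.24.224.255) does not contain 8.24.228.165
  8.24.228.0/25 (8.24.228.0 - 8.24.228.127) does not contain 8.24.228.165
  8.24.224.0/22 (8.24.224.0 - 8.24.227.255) does not contain 8.24.228.165
Longest matching prefix is /19 -> interface GigabitEthernet0/9.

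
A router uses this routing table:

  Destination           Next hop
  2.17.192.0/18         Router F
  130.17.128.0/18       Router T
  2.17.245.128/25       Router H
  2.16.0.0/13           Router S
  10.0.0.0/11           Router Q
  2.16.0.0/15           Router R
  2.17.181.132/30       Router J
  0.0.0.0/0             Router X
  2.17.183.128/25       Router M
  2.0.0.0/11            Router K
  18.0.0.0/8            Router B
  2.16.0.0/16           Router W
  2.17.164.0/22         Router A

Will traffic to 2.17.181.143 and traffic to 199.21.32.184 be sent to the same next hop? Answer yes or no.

no

2.17.181.143: longest match 2.16.0.0/15 -> Router R
199.21.32.184: longest match 0.0.0.0/0 -> Router X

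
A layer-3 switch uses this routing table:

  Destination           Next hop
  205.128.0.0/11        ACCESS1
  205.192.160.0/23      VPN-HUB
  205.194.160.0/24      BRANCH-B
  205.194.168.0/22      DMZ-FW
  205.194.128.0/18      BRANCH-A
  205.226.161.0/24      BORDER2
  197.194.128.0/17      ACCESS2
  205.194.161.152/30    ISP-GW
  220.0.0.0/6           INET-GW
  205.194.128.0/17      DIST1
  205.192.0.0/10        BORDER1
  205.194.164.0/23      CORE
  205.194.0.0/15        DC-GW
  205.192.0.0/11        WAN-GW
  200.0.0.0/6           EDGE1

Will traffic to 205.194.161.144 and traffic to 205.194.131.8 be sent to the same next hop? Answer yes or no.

205.194.161.144: longest match 205.194.128.0/18 -> BRANCH-A
205.194.131.8: longest match 205.194.128.0/18 -> BRANCH-A

yes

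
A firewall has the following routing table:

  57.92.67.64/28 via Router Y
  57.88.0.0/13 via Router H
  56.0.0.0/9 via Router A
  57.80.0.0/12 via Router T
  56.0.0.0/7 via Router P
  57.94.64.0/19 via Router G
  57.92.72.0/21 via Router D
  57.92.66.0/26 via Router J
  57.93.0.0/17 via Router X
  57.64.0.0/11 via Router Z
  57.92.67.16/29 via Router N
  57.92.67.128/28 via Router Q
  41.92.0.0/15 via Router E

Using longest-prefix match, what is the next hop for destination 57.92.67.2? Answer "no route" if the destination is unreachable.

Router H

Routes whose prefix contains 57.92.67.2:
  56.0.0.0/7 (56.0.0.0 - 57.255.255.255) -> Router P
  57.64.0.0/11 (57.64.0.0 - 57.95.255.255) -> Router Z
  57.80.0.0/12 (57.80.0.0 - 57.95.255.255) -> Router T
  57.88.0.0/13 (57.88.0.0 - 57.95.255.255) -> Router H
More-specific entries that do NOT match:
  57.92.67.16/29 (57.92.67.16 - 57.92.67.23) does not contain 57.92.67.2
  57.92.67.64/28 (57.92.67.64 - 57.92.67.79) does not contain 57.92.67.2
  57.92.67.128/28 (57.92.67.128 - 57.92.67.143) does not contain 57.92.67.2
  57.92.66.0/26 (57.92.66.0 - 57.92.66.63) does not contain 57.92.67.2
  57.92.72.0/21 (57.92.72.0 - 57.92.79.255) does not contain 57.92.67.2
  57.94.64.0/19 (57.94.64.0 - 57.94.95.255) does not contain 57.92.67.2
  57.93.0.0/17 (57.93.0.0 - 57.93.127.255) does not contain 57.92.67.2
  41.92.0.0/15 (41.92.0.0 - 41.93.255.255) does not contain 57.92.67.2
Longest matching prefix is /13 -> next hop Router H.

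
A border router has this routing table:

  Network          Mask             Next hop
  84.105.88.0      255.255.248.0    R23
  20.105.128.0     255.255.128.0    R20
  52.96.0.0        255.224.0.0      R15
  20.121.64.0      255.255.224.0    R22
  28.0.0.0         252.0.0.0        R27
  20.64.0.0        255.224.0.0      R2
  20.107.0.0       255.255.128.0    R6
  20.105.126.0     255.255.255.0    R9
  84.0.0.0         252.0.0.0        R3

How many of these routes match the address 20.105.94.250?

No listed prefix contains 20.105.94.250.
Total matching entries: 0.

0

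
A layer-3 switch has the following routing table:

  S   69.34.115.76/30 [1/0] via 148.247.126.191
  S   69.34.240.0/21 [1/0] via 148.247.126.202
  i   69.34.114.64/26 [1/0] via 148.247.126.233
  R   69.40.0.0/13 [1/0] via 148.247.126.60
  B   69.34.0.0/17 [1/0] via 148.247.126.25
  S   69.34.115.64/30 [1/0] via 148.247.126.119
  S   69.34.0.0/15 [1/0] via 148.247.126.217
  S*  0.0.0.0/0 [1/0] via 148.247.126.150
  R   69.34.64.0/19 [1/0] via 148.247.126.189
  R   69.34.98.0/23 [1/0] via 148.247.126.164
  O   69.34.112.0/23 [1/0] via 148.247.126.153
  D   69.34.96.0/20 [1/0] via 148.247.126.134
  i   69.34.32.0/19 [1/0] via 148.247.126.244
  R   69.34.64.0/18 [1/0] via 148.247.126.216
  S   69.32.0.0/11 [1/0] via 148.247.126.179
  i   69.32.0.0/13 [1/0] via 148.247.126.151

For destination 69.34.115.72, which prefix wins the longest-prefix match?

69.34.64.0/18

Entries matching 69.34.115.72:
  0.0.0.0/0 (default, matches everything)
  69.32.0.0/11 (69.32.0.0 - 69.63.255.255)
  69.32.0.0/13 (69.32.0.0 - 69.39.255.255)
  69.34.0.0/15 (69.34.0.0 - 69.35.255.255)
  69.34.0.0/17 (69.34.0.0 - 69.34.127.255)
  69.34.64.0/18 (69.34.64.0 - 69.34.127.255)
Most specific is 69.34.64.0/18.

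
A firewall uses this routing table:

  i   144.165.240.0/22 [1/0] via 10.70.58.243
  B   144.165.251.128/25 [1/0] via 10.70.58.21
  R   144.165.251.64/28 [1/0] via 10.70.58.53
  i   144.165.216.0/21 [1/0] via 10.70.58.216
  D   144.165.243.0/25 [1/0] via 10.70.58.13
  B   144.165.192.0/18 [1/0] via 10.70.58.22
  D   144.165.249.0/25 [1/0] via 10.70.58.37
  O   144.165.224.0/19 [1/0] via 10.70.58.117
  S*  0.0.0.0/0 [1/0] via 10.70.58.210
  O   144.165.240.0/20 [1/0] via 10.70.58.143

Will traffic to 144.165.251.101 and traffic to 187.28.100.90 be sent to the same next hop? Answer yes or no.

no

144.165.251.101: longest match 144.165.240.0/20 -> 10.70.58.143
187.28.100.90: longest match 0.0.0.0/0 -> 10.70.58.210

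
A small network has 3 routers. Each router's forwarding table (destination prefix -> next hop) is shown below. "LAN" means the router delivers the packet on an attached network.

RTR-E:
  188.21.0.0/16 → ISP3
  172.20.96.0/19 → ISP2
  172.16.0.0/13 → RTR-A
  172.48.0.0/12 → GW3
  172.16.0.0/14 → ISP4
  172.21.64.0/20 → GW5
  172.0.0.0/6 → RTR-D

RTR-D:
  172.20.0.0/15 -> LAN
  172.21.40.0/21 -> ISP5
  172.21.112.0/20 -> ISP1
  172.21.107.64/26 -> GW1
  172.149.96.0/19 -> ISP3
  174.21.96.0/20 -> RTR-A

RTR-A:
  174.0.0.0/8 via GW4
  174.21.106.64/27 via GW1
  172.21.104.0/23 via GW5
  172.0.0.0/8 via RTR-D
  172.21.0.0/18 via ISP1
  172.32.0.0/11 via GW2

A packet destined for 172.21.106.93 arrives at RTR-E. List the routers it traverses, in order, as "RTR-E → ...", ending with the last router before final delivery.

At RTR-E: longest match for 172.21.106.93 is 172.16.0.0/13 -> RTR-A
At RTR-A: longest match for 172.21.106.93 is 172.0.0.0/8 -> RTR-D
At RTR-D: longest match for 172.21.106.93 is 172.20.0.0/15 -> LAN

RTR-E → RTR-A → RTR-D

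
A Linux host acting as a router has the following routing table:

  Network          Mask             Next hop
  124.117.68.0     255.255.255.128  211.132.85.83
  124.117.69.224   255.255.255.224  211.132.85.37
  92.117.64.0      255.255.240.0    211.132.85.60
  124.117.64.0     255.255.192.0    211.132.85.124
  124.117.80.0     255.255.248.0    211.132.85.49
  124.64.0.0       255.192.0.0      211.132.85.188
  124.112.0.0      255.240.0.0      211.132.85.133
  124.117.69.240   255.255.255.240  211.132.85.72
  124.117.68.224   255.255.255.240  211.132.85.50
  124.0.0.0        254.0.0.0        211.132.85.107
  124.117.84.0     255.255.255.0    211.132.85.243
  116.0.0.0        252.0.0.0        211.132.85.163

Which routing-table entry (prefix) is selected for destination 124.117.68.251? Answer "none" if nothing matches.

Entries matching 124.117.68.251:
  124.0.0.0/7 (124.0.0.0 - 125.255.255.255)
  124.64.0.0/10 (124.64.0.0 - 124.127.255.255)
  124.112.0.0/12 (124.112.0.0 - 124.127.255.255)
  124.117.64.0/18 (124.117.64.0 - 124.117.127.255)
Most specific is 124.117.64.0/18.

124.117.64.0/18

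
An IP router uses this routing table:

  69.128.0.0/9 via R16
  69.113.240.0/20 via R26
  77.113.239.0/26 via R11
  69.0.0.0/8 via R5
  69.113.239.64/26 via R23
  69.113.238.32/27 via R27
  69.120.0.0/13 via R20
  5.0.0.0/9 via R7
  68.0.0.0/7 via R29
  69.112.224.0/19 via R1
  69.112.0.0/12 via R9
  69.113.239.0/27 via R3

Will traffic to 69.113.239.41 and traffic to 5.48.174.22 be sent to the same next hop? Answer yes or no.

no

69.113.239.41: longest match 69.112.0.0/12 -> R9
5.48.174.22: longest match 5.0.0.0/9 -> R7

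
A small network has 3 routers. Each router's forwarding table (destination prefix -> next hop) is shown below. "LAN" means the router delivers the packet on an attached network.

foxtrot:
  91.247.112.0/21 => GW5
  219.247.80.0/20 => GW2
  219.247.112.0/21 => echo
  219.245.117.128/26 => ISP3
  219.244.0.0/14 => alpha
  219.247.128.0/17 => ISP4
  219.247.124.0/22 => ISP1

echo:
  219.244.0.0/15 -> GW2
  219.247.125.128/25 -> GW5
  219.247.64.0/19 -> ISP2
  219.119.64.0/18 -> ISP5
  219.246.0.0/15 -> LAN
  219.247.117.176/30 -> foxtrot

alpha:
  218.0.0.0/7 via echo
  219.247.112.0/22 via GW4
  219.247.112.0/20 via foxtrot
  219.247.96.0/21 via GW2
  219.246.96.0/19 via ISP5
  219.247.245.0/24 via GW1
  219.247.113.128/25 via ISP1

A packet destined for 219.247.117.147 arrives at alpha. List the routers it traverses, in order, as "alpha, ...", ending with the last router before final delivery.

At alpha: longest match for 219.247.117.147 is 219.247.112.0/20 -> foxtrot
At foxtrot: longest match for 219.247.117.147 is 219.247.112.0/21 -> echo
At echo: longest match for 219.247.117.147 is 219.246.0.0/15 -> LAN

alpha, foxtrot, echo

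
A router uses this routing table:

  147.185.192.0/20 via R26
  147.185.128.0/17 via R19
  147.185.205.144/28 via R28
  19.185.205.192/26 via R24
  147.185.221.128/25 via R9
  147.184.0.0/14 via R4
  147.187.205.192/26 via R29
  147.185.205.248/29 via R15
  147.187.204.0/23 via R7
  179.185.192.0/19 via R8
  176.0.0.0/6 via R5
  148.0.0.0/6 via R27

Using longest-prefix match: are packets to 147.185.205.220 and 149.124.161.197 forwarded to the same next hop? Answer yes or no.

no

147.185.205.220: longest match 147.185.192.0/20 -> R26
149.124.161.197: longest match 148.0.0.0/6 -> R27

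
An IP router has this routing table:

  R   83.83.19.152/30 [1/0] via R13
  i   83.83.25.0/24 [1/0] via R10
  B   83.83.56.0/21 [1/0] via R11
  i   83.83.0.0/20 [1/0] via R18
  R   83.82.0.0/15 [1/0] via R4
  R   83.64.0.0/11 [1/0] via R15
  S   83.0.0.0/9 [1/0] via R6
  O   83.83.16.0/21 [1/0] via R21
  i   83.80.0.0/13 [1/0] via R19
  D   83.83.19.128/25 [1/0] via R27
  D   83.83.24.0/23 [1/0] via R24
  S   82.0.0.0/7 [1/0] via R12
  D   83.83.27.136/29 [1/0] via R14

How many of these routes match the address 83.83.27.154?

5

Prefixes containing 83.83.27.154:
  82.0.0.0/7 (82.0.0.0 - 83.255.255.255)
  83.0.0.0/9 (83.0.0.0 - 83.127.255.255)
  83.64.0.0/11 (83.64.0.0 - 83.95.255.255)
  83.80.0.0/13 (83.80.0.0 - 83.87.255.255)
  83.82.0.0/15 (83.82.0.0 - 83.83.255.255)
Total matching entries: 5.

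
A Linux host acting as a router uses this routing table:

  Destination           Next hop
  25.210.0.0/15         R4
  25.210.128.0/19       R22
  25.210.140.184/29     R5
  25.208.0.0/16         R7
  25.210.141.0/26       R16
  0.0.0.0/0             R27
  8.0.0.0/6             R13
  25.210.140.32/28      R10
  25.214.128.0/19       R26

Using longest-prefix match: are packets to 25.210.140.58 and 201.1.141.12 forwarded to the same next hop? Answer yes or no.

no

25.210.140.58: longest match 25.210.128.0/19 -> R22
201.1.141.12: longest match 0.0.0.0/0 -> R27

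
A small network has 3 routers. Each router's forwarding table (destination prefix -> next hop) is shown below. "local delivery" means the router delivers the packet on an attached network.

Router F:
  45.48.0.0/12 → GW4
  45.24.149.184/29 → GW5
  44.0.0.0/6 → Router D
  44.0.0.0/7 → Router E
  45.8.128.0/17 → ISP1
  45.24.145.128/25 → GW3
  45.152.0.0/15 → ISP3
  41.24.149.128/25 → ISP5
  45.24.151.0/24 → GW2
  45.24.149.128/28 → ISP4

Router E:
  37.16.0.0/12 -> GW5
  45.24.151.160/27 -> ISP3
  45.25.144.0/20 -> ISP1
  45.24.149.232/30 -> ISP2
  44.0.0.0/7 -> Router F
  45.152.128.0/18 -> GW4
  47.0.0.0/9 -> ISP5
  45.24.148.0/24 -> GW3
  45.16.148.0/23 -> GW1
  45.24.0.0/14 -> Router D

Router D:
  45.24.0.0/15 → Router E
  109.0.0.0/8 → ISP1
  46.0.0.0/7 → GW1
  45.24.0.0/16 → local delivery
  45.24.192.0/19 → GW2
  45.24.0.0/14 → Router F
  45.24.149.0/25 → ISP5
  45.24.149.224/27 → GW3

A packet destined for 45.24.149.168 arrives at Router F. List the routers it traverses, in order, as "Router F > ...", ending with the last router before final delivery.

At Router F: longest match for 45.24.149.168 is 44.0.0.0/7 -> Router E
At Router E: longest match for 45.24.149.168 is 45.24.0.0/14 -> Router D
At Router D: longest match for 45.24.149.168 is 45.24.0.0/16 -> local delivery

Router F > Router E > Router D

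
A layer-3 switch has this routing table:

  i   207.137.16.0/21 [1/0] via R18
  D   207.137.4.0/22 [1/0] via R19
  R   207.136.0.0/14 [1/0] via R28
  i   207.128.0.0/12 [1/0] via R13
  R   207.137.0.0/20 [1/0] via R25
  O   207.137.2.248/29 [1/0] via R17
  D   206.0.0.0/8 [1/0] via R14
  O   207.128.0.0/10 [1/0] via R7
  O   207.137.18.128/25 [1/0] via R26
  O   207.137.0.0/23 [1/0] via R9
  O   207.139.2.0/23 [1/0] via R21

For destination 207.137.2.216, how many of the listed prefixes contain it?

Prefixes containing 207.137.2.216:
  207.128.0.0/10 (207.128.0.0 - 207.191.255.255)
  207.128.0.0/12 (207.128.0.0 - 207.143.255.255)
  207.136.0.0/14 (207.136.0.0 - 207.139.255.255)
  207.137.0.0/20 (207.137.0.0 - 207.137.15.255)
Total matching entries: 4.

4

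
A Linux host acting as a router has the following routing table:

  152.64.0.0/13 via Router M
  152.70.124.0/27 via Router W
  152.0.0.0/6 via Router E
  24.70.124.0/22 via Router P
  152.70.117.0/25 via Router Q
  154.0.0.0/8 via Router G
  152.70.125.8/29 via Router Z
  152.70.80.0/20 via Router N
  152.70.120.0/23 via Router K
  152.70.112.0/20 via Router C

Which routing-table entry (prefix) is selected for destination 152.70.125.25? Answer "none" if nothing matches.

152.70.112.0/20

Entries matching 152.70.125.25:
  152.0.0.0/6 (152.0.0.0 - 155.255.255.255)
  152.64.0.0/13 (152.64.0.0 - 152.71.255.255)
  152.70.112.0/20 (152.70.112.0 - 152.70.127.255)
Most specific is 152.70.112.0/20.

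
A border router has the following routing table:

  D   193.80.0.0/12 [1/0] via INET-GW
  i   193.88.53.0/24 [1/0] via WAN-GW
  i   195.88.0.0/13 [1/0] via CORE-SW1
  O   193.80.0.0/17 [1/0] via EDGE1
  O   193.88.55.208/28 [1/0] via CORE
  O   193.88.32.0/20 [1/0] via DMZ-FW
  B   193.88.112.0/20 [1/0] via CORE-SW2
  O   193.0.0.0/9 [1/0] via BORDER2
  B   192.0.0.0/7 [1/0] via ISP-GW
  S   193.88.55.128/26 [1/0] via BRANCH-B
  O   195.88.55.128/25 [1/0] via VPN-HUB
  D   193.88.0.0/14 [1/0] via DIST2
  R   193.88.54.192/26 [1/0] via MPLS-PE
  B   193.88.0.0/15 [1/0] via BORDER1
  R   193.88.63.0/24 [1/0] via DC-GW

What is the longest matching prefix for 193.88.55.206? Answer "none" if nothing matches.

193.88.0.0/15

Entries matching 193.88.55.206:
  192.0.0.0/7 (192.0.0.0 - 193.255.255.255)
  193.0.0.0/9 (193.0.0.0 - 193.127.255.255)
  193.80.0.0/12 (193.80.0.0 - 193.95.255.255)
  193.88.0.0/14 (193.88.0.0 - 193.91.255.255)
  193.88.0.0/15 (193.88.0.0 - 193.89.255.255)
Most specific is 193.88.0.0/15.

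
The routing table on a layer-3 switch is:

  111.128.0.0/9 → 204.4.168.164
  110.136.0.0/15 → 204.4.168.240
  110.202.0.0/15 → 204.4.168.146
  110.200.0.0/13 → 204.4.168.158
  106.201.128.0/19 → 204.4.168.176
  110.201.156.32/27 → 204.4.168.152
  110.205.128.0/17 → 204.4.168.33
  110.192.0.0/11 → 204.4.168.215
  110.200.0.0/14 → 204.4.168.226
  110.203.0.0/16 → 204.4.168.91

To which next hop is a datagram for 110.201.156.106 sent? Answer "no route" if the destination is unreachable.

Routes whose prefix contains 110.201.156.106:
  110.192.0.0/11 (110.192.0.0 - 110.223.255.255) -> 204.4.168.215
  110.200.0.0/13 (110.200.0.0 - 110.207.255.255) -> 204.4.168.158
  110.200.0.0/14 (110.200.0.0 - 110.203.255.255) -> 204.4.168.226
More-specific entries that do NOT match:
  110.201.156.32/27 (110.201.156.32 - 110.201.156.63) does not contain 110.201.156.106
  106.201.128.0/19 (106.201.128.0 - 106.201.159.255) does not contain 110.201.156.106
  110.205.128.0/17 (110.205.128.0 - 110.205.255.255) does not contain 110.201.156.106
  110.203.0.0/16 (110.203.0.0 - 110.203.255.255) does not contain 110.201.156.106
  110.136.0.0/15 (110.136.0.0 - 110.137.255.255) does not contain 110.201.156.106
  110.202.0.0/15 (110.202.0.0 - 110.203.255.255) does not contain 110.201.156.106
Longest matching prefix is /14 -> next hop 204.4.168.226.

204.4.168.226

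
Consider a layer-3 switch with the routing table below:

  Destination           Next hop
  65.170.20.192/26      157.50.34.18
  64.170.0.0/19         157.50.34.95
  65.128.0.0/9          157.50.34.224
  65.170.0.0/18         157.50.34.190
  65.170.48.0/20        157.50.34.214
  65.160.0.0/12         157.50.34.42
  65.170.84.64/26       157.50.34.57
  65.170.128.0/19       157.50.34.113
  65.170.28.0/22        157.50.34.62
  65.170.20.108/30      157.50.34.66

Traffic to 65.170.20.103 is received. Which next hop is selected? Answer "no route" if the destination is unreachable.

Routes whose prefix contains 65.170.20.103:
  65.128.0.0/9 (65.128.0.0 - 65.255.255.255) -> 157.50.34.224
  65.160.0.0/12 (65.160.0.0 - 65.175.255.255) -> 157.50.34.42
  65.170.0.0/18 (65.170.0.0 - 65.170.63.255) -> 157.50.34.190
More-specific entries that do NOT match:
  65.170.20.108/30 (65.170.20.108 - 65.170.20.111) does not contain 65.170.20.103
  65.170.20.192/26 (65.170.20.192 - 65.170.20.255) does not contain 65.170.20.103
  65.170.84.64/26 (65.170.84.64 - 65.170.84.127) does not contain 65.170.20.103
  65.170.28.0/22 (65.170.28.0 - 65.170.31.255) does not contain 65.170.20.103
  65.170.48.0/20 (65.170.48.0 - 65.170.63.255) does not contain 65.170.20.103
  64.170.0.0/19 (64.170.0.0 - 64.170.31.255) does not contain 65.170.20.103
  65.170.128.0/19 (65.170.128.0 - 65.170.159.255) does not contain 65.170.20.103
Longest matching prefix is /18 -> next hop 157.50.34.190.

157.50.34.190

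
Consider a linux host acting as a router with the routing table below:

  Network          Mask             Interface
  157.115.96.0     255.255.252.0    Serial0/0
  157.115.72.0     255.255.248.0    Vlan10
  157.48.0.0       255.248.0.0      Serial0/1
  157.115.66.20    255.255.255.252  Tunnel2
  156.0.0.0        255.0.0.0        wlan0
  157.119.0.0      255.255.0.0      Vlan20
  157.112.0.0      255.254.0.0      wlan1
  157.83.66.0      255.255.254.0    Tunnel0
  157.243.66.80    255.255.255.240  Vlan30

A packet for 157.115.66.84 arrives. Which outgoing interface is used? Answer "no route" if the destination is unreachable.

no route

No entry's prefix contains 157.115.66.84; there is no default route.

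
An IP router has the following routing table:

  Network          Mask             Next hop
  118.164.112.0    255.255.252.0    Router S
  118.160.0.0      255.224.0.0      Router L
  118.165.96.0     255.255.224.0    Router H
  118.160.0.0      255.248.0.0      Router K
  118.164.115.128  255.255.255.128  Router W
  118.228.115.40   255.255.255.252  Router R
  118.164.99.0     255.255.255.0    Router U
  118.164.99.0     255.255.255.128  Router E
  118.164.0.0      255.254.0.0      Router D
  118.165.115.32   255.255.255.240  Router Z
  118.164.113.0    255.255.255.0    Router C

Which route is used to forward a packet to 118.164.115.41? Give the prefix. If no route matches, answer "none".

Entries matching 118.164.115.41:
  118.160.0.0/11 (118.160.0.0 - 118.191.255.255)
  118.160.0.0/13 (118.160.0.0 - 118.167.255.255)
  118.164.0.0/15 (118.164.0.0 - 118.165.255.255)
  118.164.112.0/22 (118.164.112.0 - 118.164.115.255)
Most specific is 118.164.112.0/22.

118.164.112.0/22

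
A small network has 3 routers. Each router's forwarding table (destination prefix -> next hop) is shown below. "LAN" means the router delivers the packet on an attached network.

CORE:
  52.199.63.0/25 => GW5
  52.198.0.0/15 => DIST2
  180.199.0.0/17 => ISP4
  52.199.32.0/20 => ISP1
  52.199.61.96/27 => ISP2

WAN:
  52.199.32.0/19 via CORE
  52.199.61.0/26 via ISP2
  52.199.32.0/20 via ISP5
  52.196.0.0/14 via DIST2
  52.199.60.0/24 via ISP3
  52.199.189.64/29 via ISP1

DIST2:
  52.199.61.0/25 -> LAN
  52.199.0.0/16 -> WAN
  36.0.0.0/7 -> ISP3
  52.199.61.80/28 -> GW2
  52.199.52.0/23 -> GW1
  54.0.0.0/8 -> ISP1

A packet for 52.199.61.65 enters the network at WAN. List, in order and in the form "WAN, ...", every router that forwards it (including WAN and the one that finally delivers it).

At WAN: longest match for 52.199.61.65 is 52.199.32.0/19 -> CORE
At CORE: longest match for 52.199.61.65 is 52.198.0.0/15 -> DIST2
At DIST2: longest match for 52.199.61.65 is 52.199.61.0/25 -> LAN

WAN, CORE, DIST2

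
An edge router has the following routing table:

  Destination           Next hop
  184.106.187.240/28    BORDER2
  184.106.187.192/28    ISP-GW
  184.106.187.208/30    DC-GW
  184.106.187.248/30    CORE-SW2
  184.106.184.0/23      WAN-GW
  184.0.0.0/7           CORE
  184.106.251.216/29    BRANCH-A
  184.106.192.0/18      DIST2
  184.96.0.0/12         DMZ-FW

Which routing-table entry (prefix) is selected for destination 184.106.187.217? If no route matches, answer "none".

184.96.0.0/12

Entries matching 184.106.187.217:
  184.0.0.0/7 (184.0.0.0 - 185.255.255.255)
  184.96.0.0/12 (184.96.0.0 - 184.111.255.255)
Most specific is 184.96.0.0/12.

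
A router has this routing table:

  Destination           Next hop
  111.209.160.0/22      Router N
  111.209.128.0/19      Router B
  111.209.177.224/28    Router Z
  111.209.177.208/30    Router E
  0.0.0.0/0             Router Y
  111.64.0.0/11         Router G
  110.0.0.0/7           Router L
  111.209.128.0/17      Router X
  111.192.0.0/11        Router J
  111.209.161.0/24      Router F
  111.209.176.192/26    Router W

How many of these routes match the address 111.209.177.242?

Prefixes containing 111.209.177.242:
  0.0.0.0/0 (default, matches everything)
  110.0.0.0/7 (110.0.0.0 - 111.255.255.255)
  111.192.0.0/11 (111.192.0.0 - 111.223.255.255)
  111.209.128.0/17 (111.209.128.0 - 111.209.255.255)
Total matching entries: 4.

4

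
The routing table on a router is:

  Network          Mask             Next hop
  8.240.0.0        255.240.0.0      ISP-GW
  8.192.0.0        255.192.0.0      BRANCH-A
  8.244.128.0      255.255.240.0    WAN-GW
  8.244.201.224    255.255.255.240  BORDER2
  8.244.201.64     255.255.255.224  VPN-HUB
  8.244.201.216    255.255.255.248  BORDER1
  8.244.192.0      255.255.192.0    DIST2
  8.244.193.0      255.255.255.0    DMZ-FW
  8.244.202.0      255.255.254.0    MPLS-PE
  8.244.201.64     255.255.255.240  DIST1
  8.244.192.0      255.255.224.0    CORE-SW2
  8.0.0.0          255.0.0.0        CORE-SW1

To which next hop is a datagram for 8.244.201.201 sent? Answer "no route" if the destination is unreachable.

CORE-SW2

Routes whose prefix contains 8.244.201.201:
  8.0.0.0/8 (8.0.0.0 - 8.255.255.255) -> CORE-SW1
  8.192.0.0/10 (8.192.0.0 - 8.255.255.255) -> BRANCH-A
  8.240.0.0/12 (8.240.0.0 - 8.255.255.255) -> ISP-GW
  8.244.192.0/18 (8.244.192.0 - 8.244.255.255) -> DIST2
  8.244.192.0/19 (8.244.192.0 - 8.244.223.255) -> CORE-SW2
More-specific entries that do NOT match:
  8.244.201.216/29 (8.244.201.216 - 8.244.201.223) does not contain 8.244.201.201
  8.244.201.224/28 (8.244.201.224 - 8.244.201.239) does not contain 8.244.201.201
  8.244.201.64/28 (8.244.201.64 - 8.244.201.79) does not contain 8.244.201.201
  8.244.201.64/27 (8.244.201.64 - 8.244.201.95) does not contain 8.244.201.201
  8.244.193.0/24 (8.244.193.0 - 8.244.193.255) does not contain 8.244.201.201
  8.244.202.0/23 (8.244.202.0 - 8.244.203.255) does not contain 8.244.201.201
  8.244.128.0/20 (8.244.128.0 - 8.244.143.255) does not contain 8.244.201.201
Longest matching prefix is /19 -> next hop CORE-SW2.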